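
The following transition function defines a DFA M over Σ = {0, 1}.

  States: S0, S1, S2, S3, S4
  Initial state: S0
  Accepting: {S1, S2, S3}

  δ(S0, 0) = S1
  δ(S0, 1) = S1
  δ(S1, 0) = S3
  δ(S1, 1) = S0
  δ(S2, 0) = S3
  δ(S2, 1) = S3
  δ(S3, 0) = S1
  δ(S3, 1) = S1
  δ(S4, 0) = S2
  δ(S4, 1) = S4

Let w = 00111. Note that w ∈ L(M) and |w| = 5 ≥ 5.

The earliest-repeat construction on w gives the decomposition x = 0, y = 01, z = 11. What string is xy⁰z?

011

xy⁰z = xz = 0·11 = 011.
Reading y = 01 takes M from S1 back to S1, so after x the machine is still in S1, and z then leads to the accepting state S1. Hence 011 ∈ L(M).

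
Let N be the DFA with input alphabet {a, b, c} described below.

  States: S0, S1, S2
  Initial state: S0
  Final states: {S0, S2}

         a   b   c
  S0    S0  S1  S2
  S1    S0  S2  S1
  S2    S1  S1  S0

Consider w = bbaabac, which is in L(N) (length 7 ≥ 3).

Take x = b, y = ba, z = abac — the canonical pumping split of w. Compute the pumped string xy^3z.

xy^3z = b·ba·ba·ba·abac = bbababaabac.
Reading y = ba takes N from S1 back to S1, so after x·y·y·y the machine is still in S1, and z then leads to the accepting state S2. Hence bbababaabac ∈ L(N).

bbababaabac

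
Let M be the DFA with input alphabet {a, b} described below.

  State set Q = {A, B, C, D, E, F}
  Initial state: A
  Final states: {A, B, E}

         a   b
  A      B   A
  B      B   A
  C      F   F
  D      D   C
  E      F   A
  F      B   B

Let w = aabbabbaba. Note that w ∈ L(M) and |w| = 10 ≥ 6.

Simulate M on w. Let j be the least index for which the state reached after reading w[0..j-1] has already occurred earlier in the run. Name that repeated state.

Run of M on w = a a b b a b b a b a:
  step 0: A  (start)
  step 1: B  (read a: A→B)
  step 2: B  (read a: B→B)   ← first repeat (B seen earlier)
  step 3: A  (read b: B→A)
  step 4: A  (read b: A→A)
  step 5: B  (read a: A→B)
  step 6: A  (read b: B→A)
  step 7: A  (read b: A→A)
  step 8: B  (read a: A→B)
  step 9: A  (read b: B→A)
  step 10: B  (read a: A→B)

The earliest repeat is at step j = 2: M is in B, which it already visited at step i = 1.

B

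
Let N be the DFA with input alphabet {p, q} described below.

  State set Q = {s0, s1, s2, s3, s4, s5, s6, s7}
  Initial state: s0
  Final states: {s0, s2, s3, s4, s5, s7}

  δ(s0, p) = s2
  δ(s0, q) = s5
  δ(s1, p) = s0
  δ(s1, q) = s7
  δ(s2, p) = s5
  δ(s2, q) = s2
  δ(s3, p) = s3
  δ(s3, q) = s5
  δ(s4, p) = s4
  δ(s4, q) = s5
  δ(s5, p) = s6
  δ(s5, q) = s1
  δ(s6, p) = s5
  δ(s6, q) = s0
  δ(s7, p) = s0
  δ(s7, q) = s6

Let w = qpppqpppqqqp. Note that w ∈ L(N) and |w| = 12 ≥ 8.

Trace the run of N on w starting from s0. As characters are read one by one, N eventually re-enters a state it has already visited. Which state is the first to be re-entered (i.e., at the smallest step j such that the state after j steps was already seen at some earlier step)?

Run of N on w = q p p p q p p p q q q p:
  step 0: s0  (start)
  step 1: s5  (read q: s0→s5)
  step 2: s6  (read p: s5→s6)
  step 3: s5  (read p: s6→s5)   ← first repeat (s5 seen earlier)
  step 4: s6  (read p: s5→s6)
  step 5: s0  (read q: s6→s0)
  step 6: s2  (read p: s0→s2)
  step 7: s5  (read p: s2→s5)
  step 8: s6  (read p: s5→s6)
  step 9: s0  (read q: s6→s0)
  step 10: s5  (read q: s0→s5)
  step 11: s1  (read q: s5→s1)
  step 12: s0  (read p: s1→s0)

The earliest repeat is at step j = 3: N is in s5, which it already visited at step i = 1.

s5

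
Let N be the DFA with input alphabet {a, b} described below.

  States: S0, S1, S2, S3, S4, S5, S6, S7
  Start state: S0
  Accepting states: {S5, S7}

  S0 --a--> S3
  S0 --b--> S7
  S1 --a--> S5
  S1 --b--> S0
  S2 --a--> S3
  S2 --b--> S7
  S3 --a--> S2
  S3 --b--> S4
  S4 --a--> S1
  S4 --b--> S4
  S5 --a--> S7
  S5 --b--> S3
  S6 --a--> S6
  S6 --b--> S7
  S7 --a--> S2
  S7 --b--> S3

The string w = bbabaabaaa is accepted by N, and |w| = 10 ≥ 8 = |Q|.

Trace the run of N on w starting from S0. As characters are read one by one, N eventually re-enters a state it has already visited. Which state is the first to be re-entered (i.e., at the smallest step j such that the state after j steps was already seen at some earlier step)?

Run of N on w = b b a b a a b a a a:
  step 0: S0  (start)
  step 1: S7  (read b: S0→S7)
  step 2: S3  (read b: S7→S3)
  step 3: S2  (read a: S3→S2)
  step 4: S7  (read b: S2→S7)   ← first repeat (S7 seen earlier)
  step 5: S2  (read a: S7→S2)
  step 6: S3  (read a: S2→S3)
  step 7: S4  (read b: S3→S4)
  step 8: S1  (read a: S4→S1)
  step 9: S5  (read a: S1→S5)
  step 10: S7  (read a: S5→S7)

The earliest repeat is at step j = 4: N is in S7, which it already visited at step i = 1.

S7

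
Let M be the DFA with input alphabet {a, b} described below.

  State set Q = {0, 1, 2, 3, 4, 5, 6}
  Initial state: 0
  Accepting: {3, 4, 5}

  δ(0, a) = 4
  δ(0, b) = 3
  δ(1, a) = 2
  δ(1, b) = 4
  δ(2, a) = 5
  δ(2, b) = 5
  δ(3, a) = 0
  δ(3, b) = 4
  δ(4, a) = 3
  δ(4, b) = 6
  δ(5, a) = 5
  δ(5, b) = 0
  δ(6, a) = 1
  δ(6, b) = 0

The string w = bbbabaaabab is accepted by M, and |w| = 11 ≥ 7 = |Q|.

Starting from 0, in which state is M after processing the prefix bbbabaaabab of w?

4

State sequence: 0 -b-> 3 -b-> 4 -b-> 6 -a-> 1 -b-> 4 -a-> 3 -a-> 0 -a-> 4 -b-> 6 -a-> 1 -b-> 4

After reading 11 characters, M is in state 4.
(This kind of state-tracing is the core of the pumping-lemma construction: with 7 states, pigeonhole forces a repeat within the first 7 steps.)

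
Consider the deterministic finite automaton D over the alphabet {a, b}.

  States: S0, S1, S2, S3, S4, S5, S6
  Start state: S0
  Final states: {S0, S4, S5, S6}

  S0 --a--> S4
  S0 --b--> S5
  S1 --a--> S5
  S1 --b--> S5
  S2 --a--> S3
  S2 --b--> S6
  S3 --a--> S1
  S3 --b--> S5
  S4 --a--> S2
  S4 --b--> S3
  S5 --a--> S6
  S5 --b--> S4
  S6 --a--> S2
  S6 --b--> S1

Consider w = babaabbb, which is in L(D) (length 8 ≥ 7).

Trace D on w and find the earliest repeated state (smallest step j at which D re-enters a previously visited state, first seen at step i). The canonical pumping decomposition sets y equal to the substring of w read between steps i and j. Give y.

aba

State sequence: S0 -b-> S5 -a-> S6 -b-> S1 -a-> S5 -a-> S6 -b-> S1 -b-> S5 -b-> S4
First repeat at step 4: S5 was already visited.

So i = 1, j = 4, giving x = w[0:1] = b, y = w[1:4] = aba, z = w[4:8] = abbb.
Check: |xy| = 4 ≤ 7 and |y| = 3 ≥ 1. Reading y takes D from S5 back to S5, so every xyⁱz is accepted.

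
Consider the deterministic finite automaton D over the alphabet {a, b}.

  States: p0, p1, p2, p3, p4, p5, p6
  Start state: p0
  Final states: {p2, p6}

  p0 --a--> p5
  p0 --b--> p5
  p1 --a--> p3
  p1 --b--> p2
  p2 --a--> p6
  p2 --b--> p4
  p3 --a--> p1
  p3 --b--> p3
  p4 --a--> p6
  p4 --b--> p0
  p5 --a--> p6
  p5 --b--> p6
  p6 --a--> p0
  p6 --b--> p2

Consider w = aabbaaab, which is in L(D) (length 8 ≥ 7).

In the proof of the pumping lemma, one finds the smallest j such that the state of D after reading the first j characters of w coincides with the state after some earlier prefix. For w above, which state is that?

Run of D on w = a a b b a a a b:
  step 0: p0  (start)
  step 1: p5  (read a: p0→p5)
  step 2: p6  (read a: p5→p6)
  step 3: p2  (read b: p6→p2)
  step 4: p4  (read b: p2→p4)
  step 5: p6  (read a: p4→p6)   ← first repeat (p6 seen earlier)
  step 6: p0  (read a: p6→p0)
  step 7: p5  (read a: p0→p5)
  step 8: p6  (read b: p5→p6)

The earliest repeat is at step j = 5: D is in p6, which it already visited at step i = 2.
Since D has 7 states, any run of length ≥ 7 visits 7+1 states, so by pigeonhole some state repeats within the first 7 steps — that repeat gives the pumpable loop.

p6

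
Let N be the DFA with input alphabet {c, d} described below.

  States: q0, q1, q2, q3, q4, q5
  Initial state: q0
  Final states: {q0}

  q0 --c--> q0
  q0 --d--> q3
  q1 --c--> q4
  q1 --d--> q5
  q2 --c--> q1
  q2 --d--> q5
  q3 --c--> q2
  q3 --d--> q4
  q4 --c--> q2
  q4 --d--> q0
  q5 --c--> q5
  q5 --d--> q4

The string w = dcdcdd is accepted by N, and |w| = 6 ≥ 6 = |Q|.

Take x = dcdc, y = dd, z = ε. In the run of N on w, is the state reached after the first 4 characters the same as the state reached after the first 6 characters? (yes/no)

no

State sequence: q0 -d-> q3 -c-> q2 -d-> q5 -c-> q5 -d-> q4 -d-> q0

After x (step 4): q5. After xy (step 6): q0.
They differ (q5 ≠ q0), so y is not a cycle from the state after x; this split is not the one the pumping-lemma construction produces, and pumping y need not keep the string in L(N).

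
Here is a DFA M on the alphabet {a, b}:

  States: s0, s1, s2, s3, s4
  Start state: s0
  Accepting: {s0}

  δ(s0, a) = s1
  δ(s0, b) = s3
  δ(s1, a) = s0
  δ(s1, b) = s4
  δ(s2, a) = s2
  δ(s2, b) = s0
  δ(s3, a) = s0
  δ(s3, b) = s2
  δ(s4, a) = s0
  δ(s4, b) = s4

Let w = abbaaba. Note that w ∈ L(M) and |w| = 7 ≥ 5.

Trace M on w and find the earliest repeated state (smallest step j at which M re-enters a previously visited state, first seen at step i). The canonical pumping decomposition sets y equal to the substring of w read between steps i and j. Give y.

b

Run of M on w = a b b a a b a:
  step 0: s0  (start)
  step 1: s1  (read a: s0→s1)
  step 2: s4  (read b: s1→s4)
  step 3: s4  (read b: s4→s4)   ← first repeat (s4 seen earlier)
  step 4: s0  (read a: s4→s0)
  step 5: s1  (read a: s0→s1)
  step 6: s4  (read b: s1→s4)
  step 7: s0  (read a: s4→s0)

So i = 2, j = 3, giving x = w[0:2] = ab, y = w[2:3] = b, z = w[3:7] = aaba.
Check: |xy| = 3 ≤ 5 and |y| = 1 ≥ 1. Reading y takes M from s4 back to s4, so every xyⁱz is accepted.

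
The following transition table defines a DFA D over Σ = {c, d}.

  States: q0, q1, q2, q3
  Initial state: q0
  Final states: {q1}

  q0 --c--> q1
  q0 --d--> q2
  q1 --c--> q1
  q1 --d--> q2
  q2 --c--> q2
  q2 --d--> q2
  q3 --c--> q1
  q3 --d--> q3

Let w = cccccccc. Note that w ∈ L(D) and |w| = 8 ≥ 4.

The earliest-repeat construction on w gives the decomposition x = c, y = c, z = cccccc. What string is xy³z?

cccccccccc

xy^3z = c·c·c·c·cccccc = cccccccccc.
Reading y = c takes D from q1 back to q1, so after x·y·y·y the machine is still in q1, and z then leads to the accepting state q1. Hence cccccccccc ∈ L(D).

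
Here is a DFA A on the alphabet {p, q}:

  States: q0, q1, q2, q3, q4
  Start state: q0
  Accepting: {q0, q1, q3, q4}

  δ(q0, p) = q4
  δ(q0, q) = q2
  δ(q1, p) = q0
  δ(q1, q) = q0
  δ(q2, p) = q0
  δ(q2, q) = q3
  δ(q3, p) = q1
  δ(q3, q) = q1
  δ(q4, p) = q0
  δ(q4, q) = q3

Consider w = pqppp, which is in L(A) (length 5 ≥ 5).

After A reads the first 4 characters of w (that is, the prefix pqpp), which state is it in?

Run of A on the first 4 characters of w = p q p p:
  step 0: q0  (start)
  step 1: q4  (read p: q0→q4)
  step 2: q3  (read q: q4→q3)
  step 3: q1  (read p: q3→q1)
  step 4: q0  (read p: q1→q0)

After reading 4 characters, A is in state q0.
(This kind of state-tracing is the core of the pumping-lemma construction: with 5 states, pigeonhole forces a repeat within the first 5 steps.)

q0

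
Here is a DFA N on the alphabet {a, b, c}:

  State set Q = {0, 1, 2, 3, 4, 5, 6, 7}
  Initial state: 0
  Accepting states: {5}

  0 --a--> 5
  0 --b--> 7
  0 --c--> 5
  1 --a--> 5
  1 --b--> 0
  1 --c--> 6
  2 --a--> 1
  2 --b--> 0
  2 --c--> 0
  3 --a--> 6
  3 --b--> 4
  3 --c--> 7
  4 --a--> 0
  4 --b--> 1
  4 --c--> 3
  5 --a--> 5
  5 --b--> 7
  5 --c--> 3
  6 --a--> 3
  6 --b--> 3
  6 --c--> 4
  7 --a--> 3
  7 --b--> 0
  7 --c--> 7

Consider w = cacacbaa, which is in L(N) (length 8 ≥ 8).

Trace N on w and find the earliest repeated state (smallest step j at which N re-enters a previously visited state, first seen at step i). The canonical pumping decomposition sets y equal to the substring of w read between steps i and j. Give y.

a

Run of N on w = c a c a c b a a:
  step 0: 0  (start)
  step 1: 5  (read c: 0→5)
  step 2: 5  (read a: 5→5)   ← first repeat (5 seen earlier)
  step 3: 3  (read c: 5→3)
  step 4: 6  (read a: 3→6)
  step 5: 4  (read c: 6→4)
  step 6: 1  (read b: 4→1)
  step 7: 5  (read a: 1→5)
  step 8: 5  (read a: 5→5)

So i = 1, j = 2, giving x = w[0:1] = c, y = w[1:2] = a, z = w[2:8] = cacbaa.
Check: |xy| = 2 ≤ 8 and |y| = 1 ≥ 1. Reading y takes N from 5 back to 5, so every xyⁱz is accepted.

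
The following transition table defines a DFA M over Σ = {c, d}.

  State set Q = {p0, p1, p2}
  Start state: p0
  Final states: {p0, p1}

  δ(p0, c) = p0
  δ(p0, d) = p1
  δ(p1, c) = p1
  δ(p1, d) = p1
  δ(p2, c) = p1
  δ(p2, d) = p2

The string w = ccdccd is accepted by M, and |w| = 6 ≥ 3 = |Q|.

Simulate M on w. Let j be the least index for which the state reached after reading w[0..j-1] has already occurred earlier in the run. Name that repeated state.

State sequence: p0 -c-> p0 -c-> p0 -d-> p1 -c-> p1 -c-> p1 -d-> p1
First repeat at step 1: p0 was already visited.

The earliest repeat is at step j = 1: M is in p0, which it already visited at step i = 0.
With |Q| = 3, pigeonhole forces a state repeat no later than step 3; the substring read between the first and second visits to that state can be pumped.

p0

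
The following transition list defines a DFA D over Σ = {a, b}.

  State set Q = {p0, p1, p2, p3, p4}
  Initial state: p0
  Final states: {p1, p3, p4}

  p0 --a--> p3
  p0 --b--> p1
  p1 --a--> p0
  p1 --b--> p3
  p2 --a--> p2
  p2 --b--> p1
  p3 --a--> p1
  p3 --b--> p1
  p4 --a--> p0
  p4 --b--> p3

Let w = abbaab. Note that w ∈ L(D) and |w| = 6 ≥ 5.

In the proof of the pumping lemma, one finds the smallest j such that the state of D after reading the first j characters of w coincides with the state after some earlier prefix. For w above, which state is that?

p3

State sequence: p0 -a-> p3 -b-> p1 -b-> p3 -a-> p1 -a-> p0 -b-> p1
First repeat at step 3: p3 was already visited.

The earliest repeat is at step j = 3: D is in p3, which it already visited at step i = 1.
With |Q| = 5, pigeonhole forces a state repeat no later than step 5; the substring read between the first and second visits to that state can be pumped.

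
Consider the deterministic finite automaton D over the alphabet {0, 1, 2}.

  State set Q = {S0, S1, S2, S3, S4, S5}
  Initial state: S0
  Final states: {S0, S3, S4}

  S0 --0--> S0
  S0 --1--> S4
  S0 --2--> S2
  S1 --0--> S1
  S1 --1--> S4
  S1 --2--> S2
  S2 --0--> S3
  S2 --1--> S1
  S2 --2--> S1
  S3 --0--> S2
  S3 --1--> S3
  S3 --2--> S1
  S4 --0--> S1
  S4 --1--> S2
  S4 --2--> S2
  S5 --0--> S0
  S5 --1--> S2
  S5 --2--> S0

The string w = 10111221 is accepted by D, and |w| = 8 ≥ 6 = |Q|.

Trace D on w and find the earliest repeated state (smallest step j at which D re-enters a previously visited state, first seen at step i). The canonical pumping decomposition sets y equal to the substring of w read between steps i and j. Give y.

01

Run of D on w = 1 0 1 1 1 2 2 1:
  step 0: S0  (start)
  step 1: S4  (read 1: S0→S4)
  step 2: S1  (read 0: S4→S1)
  step 3: S4  (read 1: S1→S4)   ← first repeat (S4 seen earlier)
  step 4: S2  (read 1: S4→S2)
  step 5: S1  (read 1: S2→S1)
  step 6: S2  (read 2: S1→S2)
  step 7: S1  (read 2: S2→S1)
  step 8: S4  (read 1: S1→S4)

So i = 1, j = 3, giving x = w[0:1] = 1, y = w[1:3] = 01, z = w[3:8] = 11221.
Check: |xy| = 3 ≤ 6 and |y| = 2 ≥ 1. Reading y takes D from S4 back to S4, so every xyⁱz is accepted.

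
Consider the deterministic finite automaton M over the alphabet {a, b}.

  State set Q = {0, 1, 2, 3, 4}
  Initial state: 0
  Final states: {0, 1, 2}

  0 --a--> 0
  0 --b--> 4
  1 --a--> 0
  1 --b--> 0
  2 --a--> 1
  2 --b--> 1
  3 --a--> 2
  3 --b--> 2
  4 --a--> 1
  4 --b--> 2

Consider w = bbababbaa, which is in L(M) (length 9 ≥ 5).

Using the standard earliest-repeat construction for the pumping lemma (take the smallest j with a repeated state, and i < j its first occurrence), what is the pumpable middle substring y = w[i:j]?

bbab

State sequence: 0 -b-> 4 -b-> 2 -a-> 1 -b-> 0 -a-> 0 -b-> 4 -b-> 2 -a-> 1 -a-> 0
First repeat at step 4: 0 was already visited.

So i = 0, j = 4, giving x = w[0:0] = ε, y = w[0:4] = bbab, z = w[4:9] = abbaa.
Check: |xy| = 4 ≤ 5 and |y| = 4 ≥ 1. Reading y takes M from 0 back to 0, so every xyⁱz is accepted.
Pumping length from the standard proof: p = 5 (the number of states). The repeated state found above gives |xy| = j ≤ 5 and |y| = j − i ≥ 1.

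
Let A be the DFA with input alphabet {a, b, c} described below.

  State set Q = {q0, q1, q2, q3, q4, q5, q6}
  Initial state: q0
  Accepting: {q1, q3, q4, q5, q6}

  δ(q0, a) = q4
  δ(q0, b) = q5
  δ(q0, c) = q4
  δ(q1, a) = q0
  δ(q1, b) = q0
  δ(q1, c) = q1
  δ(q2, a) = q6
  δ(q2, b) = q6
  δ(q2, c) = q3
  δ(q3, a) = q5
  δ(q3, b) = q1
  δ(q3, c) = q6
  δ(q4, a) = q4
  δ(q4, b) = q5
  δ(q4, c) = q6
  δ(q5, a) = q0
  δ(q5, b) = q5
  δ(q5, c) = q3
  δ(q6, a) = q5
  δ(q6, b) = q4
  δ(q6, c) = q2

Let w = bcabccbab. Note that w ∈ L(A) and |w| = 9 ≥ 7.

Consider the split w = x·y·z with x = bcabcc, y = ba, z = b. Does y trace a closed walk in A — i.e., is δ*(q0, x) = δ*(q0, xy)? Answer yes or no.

no

Run of A on the first 8 characters of w = b c a b c c b a:
  step 0: q0  (start)
  step 1: q5  (read b: q0→q5)
  step 2: q3  (read c: q5→q3)
  step 3: q5  (read a: q3→q5)
  step 4: q5  (read b: q5→q5)
  step 5: q3  (read c: q5→q3)
  step 6: q6  (read c: q3→q6)
  step 7: q4  (read b: q6→q4)
  step 8: q4  (read a: q4→q4)

After x (step 6): q6. After xy (step 8): q4.
They differ (q6 ≠ q4), so y is not a cycle from the state after x; this split is not the one the pumping-lemma construction produces, and pumping y need not keep the string in L(A).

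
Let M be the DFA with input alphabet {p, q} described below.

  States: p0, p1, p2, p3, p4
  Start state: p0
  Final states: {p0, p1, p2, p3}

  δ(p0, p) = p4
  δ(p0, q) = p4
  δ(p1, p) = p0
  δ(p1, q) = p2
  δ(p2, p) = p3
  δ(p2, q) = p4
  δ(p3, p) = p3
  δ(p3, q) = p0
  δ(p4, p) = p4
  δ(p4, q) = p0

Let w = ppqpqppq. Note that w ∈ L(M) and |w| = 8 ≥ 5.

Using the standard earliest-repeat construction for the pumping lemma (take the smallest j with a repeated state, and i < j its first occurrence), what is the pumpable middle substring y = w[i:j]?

p

Run of M on w = p p q p q p p q:
  step 0: p0  (start)
  step 1: p4  (read p: p0→p4)
  step 2: p4  (read p: p4→p4)   ← first repeat (p4 seen earlier)
  step 3: p0  (read q: p4→p0)
  step 4: p4  (read p: p0→p4)
  step 5: p0  (read q: p4→p0)
  step 6: p4  (read p: p0→p4)
  step 7: p4  (read p: p4→p4)
  step 8: p0  (read q: p4→p0)

So i = 1, j = 2, giving x = w[0:1] = p, y = w[1:2] = p, z = w[2:8] = qpqppq.
Check: |xy| = 2 ≤ 5 and |y| = 1 ≥ 1. Reading y takes M from p4 back to p4, so every xyⁱz is accepted.
With |Q| = 5, pigeonhole forces a state repeat no later than step 5; the substring read between the first and second visits to that state can be pumped.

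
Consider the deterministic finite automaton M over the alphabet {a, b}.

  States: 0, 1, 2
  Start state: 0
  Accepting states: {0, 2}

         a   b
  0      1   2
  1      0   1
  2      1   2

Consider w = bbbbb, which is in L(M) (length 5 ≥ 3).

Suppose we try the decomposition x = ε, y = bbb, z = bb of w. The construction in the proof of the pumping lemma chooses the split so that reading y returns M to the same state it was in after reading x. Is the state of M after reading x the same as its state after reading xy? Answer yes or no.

no

State sequence: 0 -b-> 2 -b-> 2 -b-> 2

After x (step 0): 0. After xy (step 3): 2.
They differ (0 ≠ 2), so y is not a cycle from the state after x; this split is not the one the pumping-lemma construction produces, and pumping y need not keep the string in L(M).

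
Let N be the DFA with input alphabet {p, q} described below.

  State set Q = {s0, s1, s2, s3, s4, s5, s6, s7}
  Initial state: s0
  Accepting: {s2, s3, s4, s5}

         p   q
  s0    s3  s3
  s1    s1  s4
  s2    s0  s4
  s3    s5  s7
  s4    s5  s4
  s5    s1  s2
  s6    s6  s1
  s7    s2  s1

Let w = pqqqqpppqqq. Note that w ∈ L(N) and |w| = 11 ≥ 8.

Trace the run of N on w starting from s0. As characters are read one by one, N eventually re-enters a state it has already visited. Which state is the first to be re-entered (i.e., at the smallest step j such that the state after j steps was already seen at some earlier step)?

Run of N on w = p q q q q p p p q q q:
  step 0: s0  (start)
  step 1: s3  (read p: s0→s3)
  step 2: s7  (read q: s3→s7)
  step 3: s1  (read q: s7→s1)
  step 4: s4  (read q: s1→s4)
  step 5: s4  (read q: s4→s4)   ← first repeat (s4 seen earlier)
  step 6: s5  (read p: s4→s5)
  step 7: s1  (read p: s5→s1)
  step 8: s1  (read p: s1→s1)
  step 9: s4  (read q: s1→s4)
  step 10: s4  (read q: s4→s4)
  step 11: s4  (read q: s4→s4)

The earliest repeat is at step j = 5: N is in s4, which it already visited at step i = 4.
Since N has 8 states, any run of length ≥ 8 visits 8+1 states, so by pigeonhole some state repeats within the first 8 steps — that repeat gives the pumpable loop.

s4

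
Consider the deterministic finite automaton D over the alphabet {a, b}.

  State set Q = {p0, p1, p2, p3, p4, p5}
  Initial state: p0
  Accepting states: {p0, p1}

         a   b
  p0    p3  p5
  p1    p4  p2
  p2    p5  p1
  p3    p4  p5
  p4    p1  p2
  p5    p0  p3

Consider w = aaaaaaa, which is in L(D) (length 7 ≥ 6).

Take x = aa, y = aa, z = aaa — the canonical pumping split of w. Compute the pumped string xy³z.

aaaaaaaaaaa

xy^3z = aa·aa·aa·aa·aaa = aaaaaaaaaaa.
Reading y = aa takes D from p4 back to p4, so after x·y·y·y the machine is still in p4, and z then leads to the accepting state p1. Hence aaaaaaaaaaa ∈ L(D).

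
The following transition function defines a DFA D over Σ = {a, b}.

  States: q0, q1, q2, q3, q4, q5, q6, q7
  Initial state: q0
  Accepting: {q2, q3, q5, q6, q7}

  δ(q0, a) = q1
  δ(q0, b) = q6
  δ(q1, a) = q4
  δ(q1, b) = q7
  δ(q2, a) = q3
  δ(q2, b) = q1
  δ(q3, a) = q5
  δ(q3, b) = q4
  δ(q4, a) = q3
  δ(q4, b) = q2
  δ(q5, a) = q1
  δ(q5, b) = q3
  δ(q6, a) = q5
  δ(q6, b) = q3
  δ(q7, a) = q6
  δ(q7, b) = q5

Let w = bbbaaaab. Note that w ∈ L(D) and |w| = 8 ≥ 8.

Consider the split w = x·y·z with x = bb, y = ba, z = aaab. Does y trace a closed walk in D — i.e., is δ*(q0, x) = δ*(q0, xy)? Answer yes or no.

yes

Run of D on the first 4 characters of w = b b b a:
  step 0: q0  (start)
  step 1: q6  (read b: q0→q6)
  step 2: q3  (read b: q6→q3)
  step 3: q4  (read b: q3→q4)
  step 4: q3  (read a: q4→q3)

After x (step 2): q3. After xy (step 4): q3.
They match, so y = ba drives D around a cycle from q3 back to itself; pumping y any number of times keeps D in q3 before reading z, and xyⁱz ∈ L(D) for every i ≥ 0.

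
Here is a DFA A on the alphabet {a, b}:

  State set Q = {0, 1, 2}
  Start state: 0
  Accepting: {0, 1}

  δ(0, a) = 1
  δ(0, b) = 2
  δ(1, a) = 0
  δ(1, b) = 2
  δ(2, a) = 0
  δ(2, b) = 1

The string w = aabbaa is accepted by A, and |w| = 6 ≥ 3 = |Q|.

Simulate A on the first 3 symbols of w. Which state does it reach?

Run of A on the first 3 characters of w = a a b:
  step 0: 0  (start)
  step 1: 1  (read a: 0→1)
  step 2: 0  (read a: 1→0)
  step 3: 2  (read b: 0→2)

After reading 3 characters, A is in state 2.

2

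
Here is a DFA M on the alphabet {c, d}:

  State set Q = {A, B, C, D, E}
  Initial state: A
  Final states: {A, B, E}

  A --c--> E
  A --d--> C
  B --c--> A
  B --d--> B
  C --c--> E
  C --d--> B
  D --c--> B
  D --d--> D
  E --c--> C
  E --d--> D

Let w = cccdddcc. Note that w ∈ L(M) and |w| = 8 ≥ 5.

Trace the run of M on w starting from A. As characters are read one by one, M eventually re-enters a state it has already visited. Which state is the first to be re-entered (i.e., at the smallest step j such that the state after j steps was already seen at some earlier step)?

E

State sequence: A -c-> E -c-> C -c-> E -d-> D -d-> D -d-> D -c-> B -c-> A
First repeat at step 3: E was already visited.

The earliest repeat is at step j = 3: M is in E, which it already visited at step i = 1.
The DFA has 5 states, so the proof of the pumping lemma guarantees a repeated state among the first 5+1 visited; the segment between the two visits is the pumpable y.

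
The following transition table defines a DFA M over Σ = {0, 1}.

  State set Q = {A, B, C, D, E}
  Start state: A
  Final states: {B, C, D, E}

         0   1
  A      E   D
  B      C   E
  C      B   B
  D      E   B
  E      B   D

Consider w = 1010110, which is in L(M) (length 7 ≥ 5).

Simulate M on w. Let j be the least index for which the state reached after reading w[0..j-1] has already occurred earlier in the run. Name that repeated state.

Run of M on w = 1 0 1 0 1 1 0:
  step 0: A  (start)
  step 1: D  (read 1: A→D)
  step 2: E  (read 0: D→E)
  step 3: D  (read 1: E→D)   ← first repeat (D seen earlier)
  step 4: E  (read 0: D→E)
  step 5: D  (read 1: E→D)
  step 6: B  (read 1: D→B)
  step 7: C  (read 0: B→C)

The earliest repeat is at step j = 3: M is in D, which it already visited at step i = 1.
The DFA has 5 states, so the proof of the pumping lemma guarantees a repeated state among the first 5+1 visited; the segment between the two visits is the pumpable y.

D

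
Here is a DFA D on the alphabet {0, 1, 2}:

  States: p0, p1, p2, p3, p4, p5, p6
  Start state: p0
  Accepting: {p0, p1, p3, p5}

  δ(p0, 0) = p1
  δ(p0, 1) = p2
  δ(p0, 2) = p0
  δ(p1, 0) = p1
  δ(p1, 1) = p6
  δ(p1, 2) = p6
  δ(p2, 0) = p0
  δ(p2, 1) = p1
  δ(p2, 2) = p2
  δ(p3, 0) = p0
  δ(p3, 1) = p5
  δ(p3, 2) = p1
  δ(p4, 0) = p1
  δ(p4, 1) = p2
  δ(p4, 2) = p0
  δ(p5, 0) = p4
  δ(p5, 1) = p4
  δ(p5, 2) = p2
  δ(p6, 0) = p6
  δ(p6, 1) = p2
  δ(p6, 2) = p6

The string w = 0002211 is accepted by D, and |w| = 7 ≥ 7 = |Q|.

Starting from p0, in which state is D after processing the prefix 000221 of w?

p2

State sequence: p0 -0-> p1 -0-> p1 -0-> p1 -2-> p6 -2-> p6 -1-> p2

After reading 6 characters, D is in state p2.
(This kind of state-tracing is the core of the pumping-lemma construction: with 7 states, pigeonhole forces a repeat within the first 7 steps.)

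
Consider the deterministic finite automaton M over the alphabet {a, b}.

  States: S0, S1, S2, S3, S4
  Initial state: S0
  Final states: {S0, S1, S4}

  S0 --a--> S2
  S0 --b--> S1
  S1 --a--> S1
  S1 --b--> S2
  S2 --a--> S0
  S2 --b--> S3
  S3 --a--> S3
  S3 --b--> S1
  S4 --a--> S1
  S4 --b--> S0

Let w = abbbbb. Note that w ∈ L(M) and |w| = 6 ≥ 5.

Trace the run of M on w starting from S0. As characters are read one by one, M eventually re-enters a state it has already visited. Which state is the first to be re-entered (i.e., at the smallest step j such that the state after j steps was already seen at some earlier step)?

Run of M on w = a b b b b b:
  step 0: S0  (start)
  step 1: S2  (read a: S0→S2)
  step 2: S3  (read b: S2→S3)
  step 3: S1  (read b: S3→S1)
  step 4: S2  (read b: S1→S2)   ← first repeat (S2 seen earlier)
  step 5: S3  (read b: S2→S3)
  step 6: S1  (read b: S3→S1)

The earliest repeat is at step j = 4: M is in S2, which it already visited at step i = 1.
With |Q| = 5, pigeonhole forces a state repeat no later than step 5; the substring read between the first and second visits to that state can be pumped.

S2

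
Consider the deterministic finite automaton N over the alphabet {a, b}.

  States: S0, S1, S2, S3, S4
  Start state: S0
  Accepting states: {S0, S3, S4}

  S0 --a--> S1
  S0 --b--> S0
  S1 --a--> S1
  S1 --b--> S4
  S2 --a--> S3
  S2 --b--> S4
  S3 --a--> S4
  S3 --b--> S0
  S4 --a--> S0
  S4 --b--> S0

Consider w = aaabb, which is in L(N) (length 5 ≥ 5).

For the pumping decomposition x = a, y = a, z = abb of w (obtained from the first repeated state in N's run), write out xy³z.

aaaaabb

xy^3z = a·a·a·a·abb = aaaaabb.
Reading y = a takes N from S1 back to S1, so after x·y·y·y the machine is still in S1, and z then leads to the accepting state S0. Hence aaaaabb ∈ L(N).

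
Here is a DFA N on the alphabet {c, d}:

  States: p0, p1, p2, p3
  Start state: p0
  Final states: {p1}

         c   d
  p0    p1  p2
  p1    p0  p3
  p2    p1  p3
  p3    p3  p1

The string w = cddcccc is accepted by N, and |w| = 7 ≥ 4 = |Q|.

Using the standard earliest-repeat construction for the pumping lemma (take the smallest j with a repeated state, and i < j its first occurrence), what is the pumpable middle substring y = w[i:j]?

Run of N on w = c d d c c c c:
  step 0: p0  (start)
  step 1: p1  (read c: p0→p1)
  step 2: p3  (read d: p1→p3)
  step 3: p1  (read d: p3→p1)   ← first repeat (p1 seen earlier)
  step 4: p0  (read c: p1→p0)
  step 5: p1  (read c: p0→p1)
  step 6: p0  (read c: p1→p0)
  step 7: p1  (read c: p0→p1)

So i = 1, j = 3, giving x = w[0:1] = c, y = w[1:3] = dd, z = w[3:7] = cccc.
Check: |xy| = 3 ≤ 4 and |y| = 2 ≥ 1. Reading y takes N from p1 back to p1, so every xyⁱz is accepted.

dd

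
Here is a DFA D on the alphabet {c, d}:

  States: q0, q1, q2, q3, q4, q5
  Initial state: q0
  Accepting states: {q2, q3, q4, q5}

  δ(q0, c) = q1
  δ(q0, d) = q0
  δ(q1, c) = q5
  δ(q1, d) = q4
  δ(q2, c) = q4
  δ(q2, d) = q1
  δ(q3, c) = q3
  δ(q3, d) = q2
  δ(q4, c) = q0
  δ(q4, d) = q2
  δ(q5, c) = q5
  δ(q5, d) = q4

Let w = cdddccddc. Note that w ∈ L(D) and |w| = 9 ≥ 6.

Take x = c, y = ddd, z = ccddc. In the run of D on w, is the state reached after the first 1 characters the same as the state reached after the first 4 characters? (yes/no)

State sequence: q0 -c-> q1 -d-> q4 -d-> q2 -d-> q1

After x (step 1): q1. After xy (step 4): q1.
They match, so y = ddd drives D around a cycle from q1 back to itself; pumping y any number of times keeps D in q1 before reading z, and xyⁱz ∈ L(D) for every i ≥ 0.

yes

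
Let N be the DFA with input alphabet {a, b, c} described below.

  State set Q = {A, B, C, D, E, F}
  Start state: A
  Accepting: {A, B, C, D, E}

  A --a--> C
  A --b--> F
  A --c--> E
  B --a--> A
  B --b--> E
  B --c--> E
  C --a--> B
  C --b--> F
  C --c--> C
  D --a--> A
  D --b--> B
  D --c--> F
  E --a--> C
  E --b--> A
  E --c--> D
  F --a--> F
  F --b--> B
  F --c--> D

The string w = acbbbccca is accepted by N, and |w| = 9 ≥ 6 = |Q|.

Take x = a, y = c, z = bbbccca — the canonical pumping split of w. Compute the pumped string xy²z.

xy^2z = a·c·c·bbbccca = accbbbccca.
Reading y = c takes N from C back to C, so after x·y·y the machine is still in C, and z then leads to the accepting state A. Hence accbbbccca ∈ L(N).

accbbbccca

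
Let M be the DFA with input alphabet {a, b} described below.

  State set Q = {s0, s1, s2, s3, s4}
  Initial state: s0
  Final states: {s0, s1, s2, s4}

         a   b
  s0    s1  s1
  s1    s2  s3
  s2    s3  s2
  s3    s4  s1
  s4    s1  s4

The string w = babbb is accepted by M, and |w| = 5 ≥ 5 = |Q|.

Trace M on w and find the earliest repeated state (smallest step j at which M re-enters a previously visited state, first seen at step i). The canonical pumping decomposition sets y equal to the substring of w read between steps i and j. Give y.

Run of M on w = b a b b b:
  step 0: s0  (start)
  step 1: s1  (read b: s0→s1)
  step 2: s2  (read a: s1→s2)
  step 3: s2  (read b: s2→s2)   ← first repeat (s2 seen earlier)
  step 4: s2  (read b: s2→s2)
  step 5: s2  (read b: s2→s2)

So i = 2, j = 3, giving x = w[0:2] = ba, y = w[2:3] = b, z = w[3:5] = bb.
Check: |xy| = 3 ≤ 5 and |y| = 1 ≥ 1. Reading y takes M from s2 back to s2, so every xyⁱz is accepted.

b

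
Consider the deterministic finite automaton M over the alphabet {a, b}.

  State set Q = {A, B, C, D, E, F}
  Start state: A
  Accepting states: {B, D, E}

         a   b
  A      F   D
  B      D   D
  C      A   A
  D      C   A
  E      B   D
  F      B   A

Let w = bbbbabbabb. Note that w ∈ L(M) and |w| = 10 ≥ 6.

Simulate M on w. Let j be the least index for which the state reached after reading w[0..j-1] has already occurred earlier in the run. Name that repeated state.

A

State sequence: A -b-> D -b-> A -b-> D -b-> A -a-> F -b-> A -b-> D -a-> C -b-> A -b-> D
First repeat at step 2: A was already visited.

The earliest repeat is at step j = 2: M is in A, which it already visited at step i = 0.
With |Q| = 6, pigeonhole forces a state repeat no later than step 6; the substring read between the first and second visits to that state can be pumped.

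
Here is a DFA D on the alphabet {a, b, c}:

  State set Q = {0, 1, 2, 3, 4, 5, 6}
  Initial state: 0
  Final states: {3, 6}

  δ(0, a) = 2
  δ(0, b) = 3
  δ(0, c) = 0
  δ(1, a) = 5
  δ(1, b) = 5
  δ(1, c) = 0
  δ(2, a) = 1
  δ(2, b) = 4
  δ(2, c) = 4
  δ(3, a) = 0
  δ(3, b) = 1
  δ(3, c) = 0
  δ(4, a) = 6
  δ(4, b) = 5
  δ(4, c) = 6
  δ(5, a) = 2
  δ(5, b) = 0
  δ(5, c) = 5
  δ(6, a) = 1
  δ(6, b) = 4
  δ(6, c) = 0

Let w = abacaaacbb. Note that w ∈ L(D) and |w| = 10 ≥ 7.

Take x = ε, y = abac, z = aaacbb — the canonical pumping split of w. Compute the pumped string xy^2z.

xy^2z = ε·abac·abac·aaacbb = abacabacaaacbb.
Reading y = abac takes D from 0 back to 0, so after x·y·y the machine is still in 0, and z then leads to the accepting state 3. Hence abacabacaaacbb ∈ L(D).

abacabacaaacbb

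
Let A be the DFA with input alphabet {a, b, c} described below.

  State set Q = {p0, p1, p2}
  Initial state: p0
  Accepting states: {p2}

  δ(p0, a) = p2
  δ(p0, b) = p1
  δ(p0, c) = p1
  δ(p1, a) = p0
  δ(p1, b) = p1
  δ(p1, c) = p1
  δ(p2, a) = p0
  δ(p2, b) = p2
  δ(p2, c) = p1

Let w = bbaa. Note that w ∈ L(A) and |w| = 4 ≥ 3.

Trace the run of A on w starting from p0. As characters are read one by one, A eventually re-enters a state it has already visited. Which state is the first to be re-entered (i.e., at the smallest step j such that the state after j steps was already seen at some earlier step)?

State sequence: p0 -b-> p1 -b-> p1 -a-> p0 -a-> p2
First repeat at step 2: p1 was already visited.

The earliest repeat is at step j = 2: A is in p1, which it already visited at step i = 1.
Pumping length from the standard proof: p = 3 (the number of states). The repeated state found above gives |xy| = j ≤ 3 and |y| = j − i ≥ 1.

p1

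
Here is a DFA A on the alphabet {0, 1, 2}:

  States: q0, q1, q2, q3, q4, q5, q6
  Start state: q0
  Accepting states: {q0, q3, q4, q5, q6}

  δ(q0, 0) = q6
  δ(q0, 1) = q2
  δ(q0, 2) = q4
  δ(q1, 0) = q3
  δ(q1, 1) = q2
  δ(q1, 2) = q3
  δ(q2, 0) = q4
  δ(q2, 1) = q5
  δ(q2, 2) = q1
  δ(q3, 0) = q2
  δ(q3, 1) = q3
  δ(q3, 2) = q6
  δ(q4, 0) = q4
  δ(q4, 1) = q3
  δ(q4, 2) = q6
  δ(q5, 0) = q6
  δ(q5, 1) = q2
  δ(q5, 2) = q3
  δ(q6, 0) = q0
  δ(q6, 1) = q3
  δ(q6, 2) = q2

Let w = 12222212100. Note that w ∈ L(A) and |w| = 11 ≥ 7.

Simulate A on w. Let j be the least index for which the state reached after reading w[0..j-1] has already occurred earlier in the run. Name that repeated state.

q2

Run of A on w = 1 2 2 2 2 2 1 2 1 0 0:
  step 0: q0  (start)
  step 1: q2  (read 1: q0→q2)
  step 2: q1  (read 2: q2→q1)
  step 3: q3  (read 2: q1→q3)
  step 4: q6  (read 2: q3→q6)
  step 5: q2  (read 2: q6→q2)   ← first repeat (q2 seen earlier)
  step 6: q1  (read 2: q2→q1)
  step 7: q2  (read 1: q1→q2)
  step 8: q1  (read 2: q2→q1)
  step 9: q2  (read 1: q1→q2)
  step 10: q4  (read 0: q2→q4)
  step 11: q4  (read 0: q4→q4)

The earliest repeat is at step j = 5: A is in q2, which it already visited at step i = 1.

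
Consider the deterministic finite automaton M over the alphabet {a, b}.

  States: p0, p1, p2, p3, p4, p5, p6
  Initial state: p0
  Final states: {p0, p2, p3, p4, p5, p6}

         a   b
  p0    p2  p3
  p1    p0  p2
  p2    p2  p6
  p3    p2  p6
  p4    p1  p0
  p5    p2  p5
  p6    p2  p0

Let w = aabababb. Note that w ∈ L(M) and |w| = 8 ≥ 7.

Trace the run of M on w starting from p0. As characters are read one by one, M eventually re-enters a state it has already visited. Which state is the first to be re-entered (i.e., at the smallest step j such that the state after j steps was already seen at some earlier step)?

State sequence: p0 -a-> p2 -a-> p2 -b-> p6 -a-> p2 -b-> p6 -a-> p2 -b-> p6 -b-> p0
First repeat at step 2: p2 was already visited.

The earliest repeat is at step j = 2: M is in p2, which it already visited at step i = 1.
Since M has 7 states, any run of length ≥ 7 visits 7+1 states, so by pigeonhole some state repeats within the first 7 steps — that repeat gives the pumpable loop.

p2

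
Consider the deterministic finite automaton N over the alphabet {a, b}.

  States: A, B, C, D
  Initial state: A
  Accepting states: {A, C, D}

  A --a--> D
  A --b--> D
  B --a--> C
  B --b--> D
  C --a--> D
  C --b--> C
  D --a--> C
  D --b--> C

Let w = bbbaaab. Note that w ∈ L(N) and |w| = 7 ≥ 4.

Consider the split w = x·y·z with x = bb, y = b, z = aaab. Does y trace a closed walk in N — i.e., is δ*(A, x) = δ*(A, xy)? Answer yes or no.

yes

Run of N on the first 3 characters of w = b b b:
  step 0: A  (start)
  step 1: D  (read b: A→D)
  step 2: C  (read b: D→C)
  step 3: C  (read b: C→C)

After x (step 2): C. After xy (step 3): C.
They match, so y = b drives N around a cycle from C back to itself; pumping y any number of times keeps N in C before reading z, and xyⁱz ∈ L(N) for every i ≥ 0.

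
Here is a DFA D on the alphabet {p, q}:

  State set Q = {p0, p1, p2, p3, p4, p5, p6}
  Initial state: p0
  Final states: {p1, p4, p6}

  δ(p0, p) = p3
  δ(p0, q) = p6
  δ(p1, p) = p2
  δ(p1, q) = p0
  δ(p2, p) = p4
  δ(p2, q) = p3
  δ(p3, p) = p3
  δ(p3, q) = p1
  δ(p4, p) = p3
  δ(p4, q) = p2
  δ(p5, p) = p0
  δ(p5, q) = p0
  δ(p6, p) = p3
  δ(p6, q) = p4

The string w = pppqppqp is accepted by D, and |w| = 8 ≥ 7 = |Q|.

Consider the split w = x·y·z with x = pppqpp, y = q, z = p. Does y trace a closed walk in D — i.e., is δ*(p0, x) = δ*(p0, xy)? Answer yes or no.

no

Run of D on the first 7 characters of w = p p p q p p q:
  step 0: p0  (start)
  step 1: p3  (read p: p0→p3)
  step 2: p3  (read p: p3→p3)
  step 3: p3  (read p: p3→p3)
  step 4: p1  (read q: p3→p1)
  step 5: p2  (read p: p1→p2)
  step 6: p4  (read p: p2→p4)
  step 7: p2  (read q: p4→p2)

After x (step 6): p4. After xy (step 7): p2.
They differ (p4 ≠ p2), so y is not a cycle from the state after x; this split is not the one the pumping-lemma construction produces, and pumping y need not keep the string in L(D).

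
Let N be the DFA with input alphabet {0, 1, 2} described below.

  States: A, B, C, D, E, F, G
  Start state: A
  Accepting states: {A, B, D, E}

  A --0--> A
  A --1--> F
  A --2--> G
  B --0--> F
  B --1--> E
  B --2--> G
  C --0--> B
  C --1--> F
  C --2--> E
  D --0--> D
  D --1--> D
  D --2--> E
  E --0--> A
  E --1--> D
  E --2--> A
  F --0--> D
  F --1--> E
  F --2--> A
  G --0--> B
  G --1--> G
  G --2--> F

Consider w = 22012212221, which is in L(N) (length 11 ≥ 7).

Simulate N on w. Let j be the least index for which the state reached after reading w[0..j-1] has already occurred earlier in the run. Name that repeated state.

D

Run of N on w = 2 2 0 1 2 2 1 2 2 2 1:
  step 0: A  (start)
  step 1: G  (read 2: A→G)
  step 2: F  (read 2: G→F)
  step 3: D  (read 0: F→D)
  step 4: D  (read 1: D→D)   ← first repeat (D seen earlier)
  step 5: E  (read 2: D→E)
  step 6: A  (read 2: E→A)
  step 7: F  (read 1: A→F)
  step 8: A  (read 2: F→A)
  step 9: G  (read 2: A→G)
  step 10: F  (read 2: G→F)
  step 11: E  (read 1: F→E)

The earliest repeat is at step j = 4: N is in D, which it already visited at step i = 3.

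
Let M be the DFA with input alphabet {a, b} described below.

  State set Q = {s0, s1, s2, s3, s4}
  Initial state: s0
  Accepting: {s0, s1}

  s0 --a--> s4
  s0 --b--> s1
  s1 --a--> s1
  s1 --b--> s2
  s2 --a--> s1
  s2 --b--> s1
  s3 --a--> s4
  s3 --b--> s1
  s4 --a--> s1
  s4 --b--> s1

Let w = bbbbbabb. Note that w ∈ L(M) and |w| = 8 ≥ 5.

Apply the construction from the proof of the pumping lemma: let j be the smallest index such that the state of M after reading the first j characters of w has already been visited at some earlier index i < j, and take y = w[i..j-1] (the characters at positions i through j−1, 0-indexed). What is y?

Run of M on w = b b b b b a b b:
  step 0: s0  (start)
  step 1: s1  (read b: s0→s1)
  step 2: s2  (read b: s1→s2)
  step 3: s1  (read b: s2→s1)   ← first repeat (s1 seen earlier)
  step 4: s2  (read b: s1→s2)
  step 5: s1  (read b: s2→s1)
  step 6: s1  (read a: s1→s1)
  step 7: s2  (read b: s1→s2)
  step 8: s1  (read b: s2→s1)

So i = 1, j = 3, giving x = w[0:1] = b, y = w[1:3] = bb, z = w[3:8] = bbabb.
Check: |xy| = 3 ≤ 5 and |y| = 2 ≥ 1. Reading y takes M from s1 back to s1, so every xyⁱz is accepted.
The DFA has 5 states, so the proof of the pumping lemma guarantees a repeated state among the first 5+1 visited; the segment between the two visits is the pumpable y.

bb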